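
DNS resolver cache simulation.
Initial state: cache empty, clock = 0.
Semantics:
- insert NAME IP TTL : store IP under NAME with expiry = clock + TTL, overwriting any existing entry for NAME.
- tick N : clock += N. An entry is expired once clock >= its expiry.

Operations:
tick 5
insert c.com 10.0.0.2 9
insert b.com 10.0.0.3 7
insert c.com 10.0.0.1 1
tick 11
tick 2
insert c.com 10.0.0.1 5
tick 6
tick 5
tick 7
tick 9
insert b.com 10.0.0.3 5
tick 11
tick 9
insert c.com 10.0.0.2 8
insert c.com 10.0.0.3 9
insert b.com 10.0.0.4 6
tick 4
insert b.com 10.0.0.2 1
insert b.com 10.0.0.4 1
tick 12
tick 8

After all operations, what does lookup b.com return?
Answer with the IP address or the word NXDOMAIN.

Answer: NXDOMAIN

Derivation:
Op 1: tick 5 -> clock=5.
Op 2: insert c.com -> 10.0.0.2 (expiry=5+9=14). clock=5
Op 3: insert b.com -> 10.0.0.3 (expiry=5+7=12). clock=5
Op 4: insert c.com -> 10.0.0.1 (expiry=5+1=6). clock=5
Op 5: tick 11 -> clock=16. purged={b.com,c.com}
Op 6: tick 2 -> clock=18.
Op 7: insert c.com -> 10.0.0.1 (expiry=18+5=23). clock=18
Op 8: tick 6 -> clock=24. purged={c.com}
Op 9: tick 5 -> clock=29.
Op 10: tick 7 -> clock=36.
Op 11: tick 9 -> clock=45.
Op 12: insert b.com -> 10.0.0.3 (expiry=45+5=50). clock=45
Op 13: tick 11 -> clock=56. purged={b.com}
Op 14: tick 9 -> clock=65.
Op 15: insert c.com -> 10.0.0.2 (expiry=65+8=73). clock=65
Op 16: insert c.com -> 10.0.0.3 (expiry=65+9=74). clock=65
Op 17: insert b.com -> 10.0.0.4 (expiry=65+6=71). clock=65
Op 18: tick 4 -> clock=69.
Op 19: insert b.com -> 10.0.0.2 (expiry=69+1=70). clock=69
Op 20: insert b.com -> 10.0.0.4 (expiry=69+1=70). clock=69
Op 21: tick 12 -> clock=81. purged={b.com,c.com}
Op 22: tick 8 -> clock=89.
lookup b.com: not in cache (expired or never inserted)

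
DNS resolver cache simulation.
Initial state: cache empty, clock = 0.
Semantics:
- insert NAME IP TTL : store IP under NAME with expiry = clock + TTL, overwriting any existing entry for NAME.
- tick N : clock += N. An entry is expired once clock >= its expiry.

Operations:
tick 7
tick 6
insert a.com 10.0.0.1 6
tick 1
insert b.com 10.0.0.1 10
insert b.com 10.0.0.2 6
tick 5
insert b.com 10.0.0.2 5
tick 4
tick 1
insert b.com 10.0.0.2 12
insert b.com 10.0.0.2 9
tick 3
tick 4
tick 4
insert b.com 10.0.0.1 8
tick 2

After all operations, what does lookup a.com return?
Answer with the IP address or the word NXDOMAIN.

Op 1: tick 7 -> clock=7.
Op 2: tick 6 -> clock=13.
Op 3: insert a.com -> 10.0.0.1 (expiry=13+6=19). clock=13
Op 4: tick 1 -> clock=14.
Op 5: insert b.com -> 10.0.0.1 (expiry=14+10=24). clock=14
Op 6: insert b.com -> 10.0.0.2 (expiry=14+6=20). clock=14
Op 7: tick 5 -> clock=19. purged={a.com}
Op 8: insert b.com -> 10.0.0.2 (expiry=19+5=24). clock=19
Op 9: tick 4 -> clock=23.
Op 10: tick 1 -> clock=24. purged={b.com}
Op 11: insert b.com -> 10.0.0.2 (expiry=24+12=36). clock=24
Op 12: insert b.com -> 10.0.0.2 (expiry=24+9=33). clock=24
Op 13: tick 3 -> clock=27.
Op 14: tick 4 -> clock=31.
Op 15: tick 4 -> clock=35. purged={b.com}
Op 16: insert b.com -> 10.0.0.1 (expiry=35+8=43). clock=35
Op 17: tick 2 -> clock=37.
lookup a.com: not in cache (expired or never inserted)

Answer: NXDOMAIN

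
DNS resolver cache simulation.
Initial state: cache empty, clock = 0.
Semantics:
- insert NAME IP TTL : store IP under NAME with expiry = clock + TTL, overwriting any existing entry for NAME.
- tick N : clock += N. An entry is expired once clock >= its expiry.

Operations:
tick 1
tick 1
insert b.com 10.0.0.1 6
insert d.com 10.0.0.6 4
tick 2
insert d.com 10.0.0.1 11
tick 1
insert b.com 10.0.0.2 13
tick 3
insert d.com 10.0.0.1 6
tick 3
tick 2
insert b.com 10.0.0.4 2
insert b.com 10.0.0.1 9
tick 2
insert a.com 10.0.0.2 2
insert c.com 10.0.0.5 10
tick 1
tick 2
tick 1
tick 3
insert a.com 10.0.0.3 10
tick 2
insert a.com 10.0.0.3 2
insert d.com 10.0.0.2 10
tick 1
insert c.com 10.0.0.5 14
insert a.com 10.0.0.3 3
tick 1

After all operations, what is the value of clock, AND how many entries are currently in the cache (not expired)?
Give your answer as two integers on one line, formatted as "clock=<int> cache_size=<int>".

Answer: clock=26 cache_size=3

Derivation:
Op 1: tick 1 -> clock=1.
Op 2: tick 1 -> clock=2.
Op 3: insert b.com -> 10.0.0.1 (expiry=2+6=8). clock=2
Op 4: insert d.com -> 10.0.0.6 (expiry=2+4=6). clock=2
Op 5: tick 2 -> clock=4.
Op 6: insert d.com -> 10.0.0.1 (expiry=4+11=15). clock=4
Op 7: tick 1 -> clock=5.
Op 8: insert b.com -> 10.0.0.2 (expiry=5+13=18). clock=5
Op 9: tick 3 -> clock=8.
Op 10: insert d.com -> 10.0.0.1 (expiry=8+6=14). clock=8
Op 11: tick 3 -> clock=11.
Op 12: tick 2 -> clock=13.
Op 13: insert b.com -> 10.0.0.4 (expiry=13+2=15). clock=13
Op 14: insert b.com -> 10.0.0.1 (expiry=13+9=22). clock=13
Op 15: tick 2 -> clock=15. purged={d.com}
Op 16: insert a.com -> 10.0.0.2 (expiry=15+2=17). clock=15
Op 17: insert c.com -> 10.0.0.5 (expiry=15+10=25). clock=15
Op 18: tick 1 -> clock=16.
Op 19: tick 2 -> clock=18. purged={a.com}
Op 20: tick 1 -> clock=19.
Op 21: tick 3 -> clock=22. purged={b.com}
Op 22: insert a.com -> 10.0.0.3 (expiry=22+10=32). clock=22
Op 23: tick 2 -> clock=24.
Op 24: insert a.com -> 10.0.0.3 (expiry=24+2=26). clock=24
Op 25: insert d.com -> 10.0.0.2 (expiry=24+10=34). clock=24
Op 26: tick 1 -> clock=25. purged={c.com}
Op 27: insert c.com -> 10.0.0.5 (expiry=25+14=39). clock=25
Op 28: insert a.com -> 10.0.0.3 (expiry=25+3=28). clock=25
Op 29: tick 1 -> clock=26.
Final clock = 26
Final cache (unexpired): {a.com,c.com,d.com} -> size=3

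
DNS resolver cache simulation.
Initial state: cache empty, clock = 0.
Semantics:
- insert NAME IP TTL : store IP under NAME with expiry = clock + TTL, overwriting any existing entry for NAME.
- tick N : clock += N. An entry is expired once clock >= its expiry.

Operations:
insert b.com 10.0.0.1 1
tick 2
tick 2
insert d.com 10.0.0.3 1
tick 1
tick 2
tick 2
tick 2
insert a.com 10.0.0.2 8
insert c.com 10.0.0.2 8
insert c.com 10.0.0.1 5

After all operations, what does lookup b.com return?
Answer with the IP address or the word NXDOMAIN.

Op 1: insert b.com -> 10.0.0.1 (expiry=0+1=1). clock=0
Op 2: tick 2 -> clock=2. purged={b.com}
Op 3: tick 2 -> clock=4.
Op 4: insert d.com -> 10.0.0.3 (expiry=4+1=5). clock=4
Op 5: tick 1 -> clock=5. purged={d.com}
Op 6: tick 2 -> clock=7.
Op 7: tick 2 -> clock=9.
Op 8: tick 2 -> clock=11.
Op 9: insert a.com -> 10.0.0.2 (expiry=11+8=19). clock=11
Op 10: insert c.com -> 10.0.0.2 (expiry=11+8=19). clock=11
Op 11: insert c.com -> 10.0.0.1 (expiry=11+5=16). clock=11
lookup b.com: not in cache (expired or never inserted)

Answer: NXDOMAIN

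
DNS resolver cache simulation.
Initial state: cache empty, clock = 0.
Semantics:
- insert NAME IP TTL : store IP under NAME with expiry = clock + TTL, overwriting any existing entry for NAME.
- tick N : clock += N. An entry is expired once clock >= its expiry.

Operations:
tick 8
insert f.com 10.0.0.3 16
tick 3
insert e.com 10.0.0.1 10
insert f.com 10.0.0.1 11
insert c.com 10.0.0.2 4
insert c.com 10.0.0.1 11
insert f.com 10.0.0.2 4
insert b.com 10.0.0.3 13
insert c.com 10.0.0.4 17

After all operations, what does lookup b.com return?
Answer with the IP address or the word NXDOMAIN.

Op 1: tick 8 -> clock=8.
Op 2: insert f.com -> 10.0.0.3 (expiry=8+16=24). clock=8
Op 3: tick 3 -> clock=11.
Op 4: insert e.com -> 10.0.0.1 (expiry=11+10=21). clock=11
Op 5: insert f.com -> 10.0.0.1 (expiry=11+11=22). clock=11
Op 6: insert c.com -> 10.0.0.2 (expiry=11+4=15). clock=11
Op 7: insert c.com -> 10.0.0.1 (expiry=11+11=22). clock=11
Op 8: insert f.com -> 10.0.0.2 (expiry=11+4=15). clock=11
Op 9: insert b.com -> 10.0.0.3 (expiry=11+13=24). clock=11
Op 10: insert c.com -> 10.0.0.4 (expiry=11+17=28). clock=11
lookup b.com: present, ip=10.0.0.3 expiry=24 > clock=11

Answer: 10.0.0.3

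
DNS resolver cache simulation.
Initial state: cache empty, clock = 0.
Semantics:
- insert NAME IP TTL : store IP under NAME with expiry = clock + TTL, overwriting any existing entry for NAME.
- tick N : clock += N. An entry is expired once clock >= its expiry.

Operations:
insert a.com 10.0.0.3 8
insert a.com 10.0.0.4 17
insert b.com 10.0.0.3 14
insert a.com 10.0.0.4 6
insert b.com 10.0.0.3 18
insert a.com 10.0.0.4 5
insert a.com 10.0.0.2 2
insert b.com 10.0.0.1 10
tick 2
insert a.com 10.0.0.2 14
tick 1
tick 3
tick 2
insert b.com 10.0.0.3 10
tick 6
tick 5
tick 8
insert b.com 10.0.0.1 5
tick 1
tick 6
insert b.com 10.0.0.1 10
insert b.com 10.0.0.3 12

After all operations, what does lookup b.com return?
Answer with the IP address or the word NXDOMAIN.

Op 1: insert a.com -> 10.0.0.3 (expiry=0+8=8). clock=0
Op 2: insert a.com -> 10.0.0.4 (expiry=0+17=17). clock=0
Op 3: insert b.com -> 10.0.0.3 (expiry=0+14=14). clock=0
Op 4: insert a.com -> 10.0.0.4 (expiry=0+6=6). clock=0
Op 5: insert b.com -> 10.0.0.3 (expiry=0+18=18). clock=0
Op 6: insert a.com -> 10.0.0.4 (expiry=0+5=5). clock=0
Op 7: insert a.com -> 10.0.0.2 (expiry=0+2=2). clock=0
Op 8: insert b.com -> 10.0.0.1 (expiry=0+10=10). clock=0
Op 9: tick 2 -> clock=2. purged={a.com}
Op 10: insert a.com -> 10.0.0.2 (expiry=2+14=16). clock=2
Op 11: tick 1 -> clock=3.
Op 12: tick 3 -> clock=6.
Op 13: tick 2 -> clock=8.
Op 14: insert b.com -> 10.0.0.3 (expiry=8+10=18). clock=8
Op 15: tick 6 -> clock=14.
Op 16: tick 5 -> clock=19. purged={a.com,b.com}
Op 17: tick 8 -> clock=27.
Op 18: insert b.com -> 10.0.0.1 (expiry=27+5=32). clock=27
Op 19: tick 1 -> clock=28.
Op 20: tick 6 -> clock=34. purged={b.com}
Op 21: insert b.com -> 10.0.0.1 (expiry=34+10=44). clock=34
Op 22: insert b.com -> 10.0.0.3 (expiry=34+12=46). clock=34
lookup b.com: present, ip=10.0.0.3 expiry=46 > clock=34

Answer: 10.0.0.3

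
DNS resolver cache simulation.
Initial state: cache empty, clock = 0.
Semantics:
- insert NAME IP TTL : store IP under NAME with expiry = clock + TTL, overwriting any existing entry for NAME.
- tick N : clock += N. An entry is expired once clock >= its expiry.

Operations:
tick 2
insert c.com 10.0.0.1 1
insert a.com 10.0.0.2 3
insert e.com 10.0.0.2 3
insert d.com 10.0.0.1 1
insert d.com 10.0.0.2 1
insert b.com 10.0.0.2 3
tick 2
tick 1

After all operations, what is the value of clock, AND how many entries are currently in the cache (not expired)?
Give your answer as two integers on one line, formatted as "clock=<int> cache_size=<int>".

Op 1: tick 2 -> clock=2.
Op 2: insert c.com -> 10.0.0.1 (expiry=2+1=3). clock=2
Op 3: insert a.com -> 10.0.0.2 (expiry=2+3=5). clock=2
Op 4: insert e.com -> 10.0.0.2 (expiry=2+3=5). clock=2
Op 5: insert d.com -> 10.0.0.1 (expiry=2+1=3). clock=2
Op 6: insert d.com -> 10.0.0.2 (expiry=2+1=3). clock=2
Op 7: insert b.com -> 10.0.0.2 (expiry=2+3=5). clock=2
Op 8: tick 2 -> clock=4. purged={c.com,d.com}
Op 9: tick 1 -> clock=5. purged={a.com,b.com,e.com}
Final clock = 5
Final cache (unexpired): {} -> size=0

Answer: clock=5 cache_size=0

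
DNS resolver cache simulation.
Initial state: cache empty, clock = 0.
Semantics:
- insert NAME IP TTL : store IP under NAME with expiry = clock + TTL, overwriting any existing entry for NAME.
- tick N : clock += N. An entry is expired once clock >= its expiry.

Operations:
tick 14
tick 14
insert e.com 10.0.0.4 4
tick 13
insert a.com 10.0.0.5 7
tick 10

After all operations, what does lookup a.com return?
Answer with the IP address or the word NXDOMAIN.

Answer: NXDOMAIN

Derivation:
Op 1: tick 14 -> clock=14.
Op 2: tick 14 -> clock=28.
Op 3: insert e.com -> 10.0.0.4 (expiry=28+4=32). clock=28
Op 4: tick 13 -> clock=41. purged={e.com}
Op 5: insert a.com -> 10.0.0.5 (expiry=41+7=48). clock=41
Op 6: tick 10 -> clock=51. purged={a.com}
lookup a.com: not in cache (expired or never inserted)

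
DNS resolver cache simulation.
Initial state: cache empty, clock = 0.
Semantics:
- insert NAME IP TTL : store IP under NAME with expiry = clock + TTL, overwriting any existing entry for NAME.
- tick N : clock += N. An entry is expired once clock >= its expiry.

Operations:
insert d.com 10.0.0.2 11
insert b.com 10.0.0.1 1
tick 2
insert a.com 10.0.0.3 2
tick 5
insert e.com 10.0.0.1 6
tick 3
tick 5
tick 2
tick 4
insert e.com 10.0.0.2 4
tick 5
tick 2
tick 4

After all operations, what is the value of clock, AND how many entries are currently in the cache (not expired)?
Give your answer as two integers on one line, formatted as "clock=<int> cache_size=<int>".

Op 1: insert d.com -> 10.0.0.2 (expiry=0+11=11). clock=0
Op 2: insert b.com -> 10.0.0.1 (expiry=0+1=1). clock=0
Op 3: tick 2 -> clock=2. purged={b.com}
Op 4: insert a.com -> 10.0.0.3 (expiry=2+2=4). clock=2
Op 5: tick 5 -> clock=7. purged={a.com}
Op 6: insert e.com -> 10.0.0.1 (expiry=7+6=13). clock=7
Op 7: tick 3 -> clock=10.
Op 8: tick 5 -> clock=15. purged={d.com,e.com}
Op 9: tick 2 -> clock=17.
Op 10: tick 4 -> clock=21.
Op 11: insert e.com -> 10.0.0.2 (expiry=21+4=25). clock=21
Op 12: tick 5 -> clock=26. purged={e.com}
Op 13: tick 2 -> clock=28.
Op 14: tick 4 -> clock=32.
Final clock = 32
Final cache (unexpired): {} -> size=0

Answer: clock=32 cache_size=0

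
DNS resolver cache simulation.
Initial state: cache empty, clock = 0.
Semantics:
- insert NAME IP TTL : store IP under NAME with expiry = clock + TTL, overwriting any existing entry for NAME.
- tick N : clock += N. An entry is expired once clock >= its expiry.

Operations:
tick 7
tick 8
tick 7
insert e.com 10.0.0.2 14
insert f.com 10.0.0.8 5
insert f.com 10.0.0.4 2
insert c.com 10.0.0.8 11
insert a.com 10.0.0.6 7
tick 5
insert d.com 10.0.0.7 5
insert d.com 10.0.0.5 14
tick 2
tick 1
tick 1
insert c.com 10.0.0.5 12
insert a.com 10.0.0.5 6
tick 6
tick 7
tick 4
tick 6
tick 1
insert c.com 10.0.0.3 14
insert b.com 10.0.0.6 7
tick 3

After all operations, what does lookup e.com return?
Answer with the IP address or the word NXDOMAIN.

Answer: NXDOMAIN

Derivation:
Op 1: tick 7 -> clock=7.
Op 2: tick 8 -> clock=15.
Op 3: tick 7 -> clock=22.
Op 4: insert e.com -> 10.0.0.2 (expiry=22+14=36). clock=22
Op 5: insert f.com -> 10.0.0.8 (expiry=22+5=27). clock=22
Op 6: insert f.com -> 10.0.0.4 (expiry=22+2=24). clock=22
Op 7: insert c.com -> 10.0.0.8 (expiry=22+11=33). clock=22
Op 8: insert a.com -> 10.0.0.6 (expiry=22+7=29). clock=22
Op 9: tick 5 -> clock=27. purged={f.com}
Op 10: insert d.com -> 10.0.0.7 (expiry=27+5=32). clock=27
Op 11: insert d.com -> 10.0.0.5 (expiry=27+14=41). clock=27
Op 12: tick 2 -> clock=29. purged={a.com}
Op 13: tick 1 -> clock=30.
Op 14: tick 1 -> clock=31.
Op 15: insert c.com -> 10.0.0.5 (expiry=31+12=43). clock=31
Op 16: insert a.com -> 10.0.0.5 (expiry=31+6=37). clock=31
Op 17: tick 6 -> clock=37. purged={a.com,e.com}
Op 18: tick 7 -> clock=44. purged={c.com,d.com}
Op 19: tick 4 -> clock=48.
Op 20: tick 6 -> clock=54.
Op 21: tick 1 -> clock=55.
Op 22: insert c.com -> 10.0.0.3 (expiry=55+14=69). clock=55
Op 23: insert b.com -> 10.0.0.6 (expiry=55+7=62). clock=55
Op 24: tick 3 -> clock=58.
lookup e.com: not in cache (expired or never inserted)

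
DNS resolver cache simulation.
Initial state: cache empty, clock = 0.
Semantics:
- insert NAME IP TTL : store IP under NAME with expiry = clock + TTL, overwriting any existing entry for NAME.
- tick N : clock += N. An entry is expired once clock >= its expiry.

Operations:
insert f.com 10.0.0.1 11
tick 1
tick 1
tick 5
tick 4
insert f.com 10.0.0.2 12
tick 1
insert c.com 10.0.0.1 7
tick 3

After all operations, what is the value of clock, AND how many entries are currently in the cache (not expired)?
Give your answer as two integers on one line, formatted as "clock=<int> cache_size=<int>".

Answer: clock=15 cache_size=2

Derivation:
Op 1: insert f.com -> 10.0.0.1 (expiry=0+11=11). clock=0
Op 2: tick 1 -> clock=1.
Op 3: tick 1 -> clock=2.
Op 4: tick 5 -> clock=7.
Op 5: tick 4 -> clock=11. purged={f.com}
Op 6: insert f.com -> 10.0.0.2 (expiry=11+12=23). clock=11
Op 7: tick 1 -> clock=12.
Op 8: insert c.com -> 10.0.0.1 (expiry=12+7=19). clock=12
Op 9: tick 3 -> clock=15.
Final clock = 15
Final cache (unexpired): {c.com,f.com} -> size=2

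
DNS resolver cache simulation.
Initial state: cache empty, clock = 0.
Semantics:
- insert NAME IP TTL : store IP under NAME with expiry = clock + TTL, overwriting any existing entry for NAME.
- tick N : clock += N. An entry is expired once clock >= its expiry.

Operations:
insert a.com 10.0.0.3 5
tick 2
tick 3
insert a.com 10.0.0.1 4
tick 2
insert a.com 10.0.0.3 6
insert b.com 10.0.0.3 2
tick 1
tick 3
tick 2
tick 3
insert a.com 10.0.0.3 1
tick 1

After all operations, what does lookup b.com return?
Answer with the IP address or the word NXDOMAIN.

Answer: NXDOMAIN

Derivation:
Op 1: insert a.com -> 10.0.0.3 (expiry=0+5=5). clock=0
Op 2: tick 2 -> clock=2.
Op 3: tick 3 -> clock=5. purged={a.com}
Op 4: insert a.com -> 10.0.0.1 (expiry=5+4=9). clock=5
Op 5: tick 2 -> clock=7.
Op 6: insert a.com -> 10.0.0.3 (expiry=7+6=13). clock=7
Op 7: insert b.com -> 10.0.0.3 (expiry=7+2=9). clock=7
Op 8: tick 1 -> clock=8.
Op 9: tick 3 -> clock=11. purged={b.com}
Op 10: tick 2 -> clock=13. purged={a.com}
Op 11: tick 3 -> clock=16.
Op 12: insert a.com -> 10.0.0.3 (expiry=16+1=17). clock=16
Op 13: tick 1 -> clock=17. purged={a.com}
lookup b.com: not in cache (expired or never inserted)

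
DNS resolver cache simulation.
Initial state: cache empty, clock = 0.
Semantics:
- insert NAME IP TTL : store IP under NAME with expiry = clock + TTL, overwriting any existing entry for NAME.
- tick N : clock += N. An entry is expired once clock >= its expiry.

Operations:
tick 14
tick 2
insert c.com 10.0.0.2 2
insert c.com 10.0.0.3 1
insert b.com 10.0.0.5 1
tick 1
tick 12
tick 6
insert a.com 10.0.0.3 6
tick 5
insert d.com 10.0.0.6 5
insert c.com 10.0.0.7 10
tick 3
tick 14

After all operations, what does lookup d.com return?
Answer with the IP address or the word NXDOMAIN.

Op 1: tick 14 -> clock=14.
Op 2: tick 2 -> clock=16.
Op 3: insert c.com -> 10.0.0.2 (expiry=16+2=18). clock=16
Op 4: insert c.com -> 10.0.0.3 (expiry=16+1=17). clock=16
Op 5: insert b.com -> 10.0.0.5 (expiry=16+1=17). clock=16
Op 6: tick 1 -> clock=17. purged={b.com,c.com}
Op 7: tick 12 -> clock=29.
Op 8: tick 6 -> clock=35.
Op 9: insert a.com -> 10.0.0.3 (expiry=35+6=41). clock=35
Op 10: tick 5 -> clock=40.
Op 11: insert d.com -> 10.0.0.6 (expiry=40+5=45). clock=40
Op 12: insert c.com -> 10.0.0.7 (expiry=40+10=50). clock=40
Op 13: tick 3 -> clock=43. purged={a.com}
Op 14: tick 14 -> clock=57. purged={c.com,d.com}
lookup d.com: not in cache (expired or never inserted)

Answer: NXDOMAIN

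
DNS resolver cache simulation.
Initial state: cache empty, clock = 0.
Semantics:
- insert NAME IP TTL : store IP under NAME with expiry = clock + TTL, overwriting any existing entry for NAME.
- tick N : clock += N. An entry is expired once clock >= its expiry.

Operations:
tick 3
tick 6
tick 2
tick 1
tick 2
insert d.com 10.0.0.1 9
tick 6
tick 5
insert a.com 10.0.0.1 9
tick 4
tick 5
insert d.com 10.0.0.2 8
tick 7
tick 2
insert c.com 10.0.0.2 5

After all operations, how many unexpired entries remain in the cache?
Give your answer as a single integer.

Answer: 1

Derivation:
Op 1: tick 3 -> clock=3.
Op 2: tick 6 -> clock=9.
Op 3: tick 2 -> clock=11.
Op 4: tick 1 -> clock=12.
Op 5: tick 2 -> clock=14.
Op 6: insert d.com -> 10.0.0.1 (expiry=14+9=23). clock=14
Op 7: tick 6 -> clock=20.
Op 8: tick 5 -> clock=25. purged={d.com}
Op 9: insert a.com -> 10.0.0.1 (expiry=25+9=34). clock=25
Op 10: tick 4 -> clock=29.
Op 11: tick 5 -> clock=34. purged={a.com}
Op 12: insert d.com -> 10.0.0.2 (expiry=34+8=42). clock=34
Op 13: tick 7 -> clock=41.
Op 14: tick 2 -> clock=43. purged={d.com}
Op 15: insert c.com -> 10.0.0.2 (expiry=43+5=48). clock=43
Final cache (unexpired): {c.com} -> size=1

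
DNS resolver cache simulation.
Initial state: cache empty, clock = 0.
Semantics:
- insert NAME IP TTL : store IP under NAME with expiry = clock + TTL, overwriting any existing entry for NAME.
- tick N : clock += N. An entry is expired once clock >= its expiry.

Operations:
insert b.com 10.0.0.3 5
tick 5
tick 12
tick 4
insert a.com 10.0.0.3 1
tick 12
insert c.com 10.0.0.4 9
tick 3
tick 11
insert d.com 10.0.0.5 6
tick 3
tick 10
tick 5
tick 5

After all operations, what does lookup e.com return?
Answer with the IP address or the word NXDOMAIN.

Op 1: insert b.com -> 10.0.0.3 (expiry=0+5=5). clock=0
Op 2: tick 5 -> clock=5. purged={b.com}
Op 3: tick 12 -> clock=17.
Op 4: tick 4 -> clock=21.
Op 5: insert a.com -> 10.0.0.3 (expiry=21+1=22). clock=21
Op 6: tick 12 -> clock=33. purged={a.com}
Op 7: insert c.com -> 10.0.0.4 (expiry=33+9=42). clock=33
Op 8: tick 3 -> clock=36.
Op 9: tick 11 -> clock=47. purged={c.com}
Op 10: insert d.com -> 10.0.0.5 (expiry=47+6=53). clock=47
Op 11: tick 3 -> clock=50.
Op 12: tick 10 -> clock=60. purged={d.com}
Op 13: tick 5 -> clock=65.
Op 14: tick 5 -> clock=70.
lookup e.com: not in cache (expired or never inserted)

Answer: NXDOMAIN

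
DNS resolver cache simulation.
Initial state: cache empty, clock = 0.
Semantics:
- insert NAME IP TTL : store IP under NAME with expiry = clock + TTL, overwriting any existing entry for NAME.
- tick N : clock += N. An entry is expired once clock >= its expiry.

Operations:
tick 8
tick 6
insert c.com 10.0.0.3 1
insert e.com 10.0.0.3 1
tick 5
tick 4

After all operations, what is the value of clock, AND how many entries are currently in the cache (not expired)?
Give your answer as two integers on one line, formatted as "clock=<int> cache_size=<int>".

Op 1: tick 8 -> clock=8.
Op 2: tick 6 -> clock=14.
Op 3: insert c.com -> 10.0.0.3 (expiry=14+1=15). clock=14
Op 4: insert e.com -> 10.0.0.3 (expiry=14+1=15). clock=14
Op 5: tick 5 -> clock=19. purged={c.com,e.com}
Op 6: tick 4 -> clock=23.
Final clock = 23
Final cache (unexpired): {} -> size=0

Answer: clock=23 cache_size=0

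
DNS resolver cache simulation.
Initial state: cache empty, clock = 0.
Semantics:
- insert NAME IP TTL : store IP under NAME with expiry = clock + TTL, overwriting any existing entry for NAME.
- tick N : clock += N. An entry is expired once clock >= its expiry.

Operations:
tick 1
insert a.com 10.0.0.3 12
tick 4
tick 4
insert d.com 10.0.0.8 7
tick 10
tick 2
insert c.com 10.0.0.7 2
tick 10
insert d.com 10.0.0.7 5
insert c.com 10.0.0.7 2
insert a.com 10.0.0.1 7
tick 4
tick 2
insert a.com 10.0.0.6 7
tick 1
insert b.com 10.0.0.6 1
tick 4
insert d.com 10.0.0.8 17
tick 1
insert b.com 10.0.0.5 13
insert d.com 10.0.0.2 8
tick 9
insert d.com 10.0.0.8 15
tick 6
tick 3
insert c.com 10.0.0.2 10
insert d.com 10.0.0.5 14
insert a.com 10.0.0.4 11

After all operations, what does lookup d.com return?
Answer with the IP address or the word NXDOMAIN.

Op 1: tick 1 -> clock=1.
Op 2: insert a.com -> 10.0.0.3 (expiry=1+12=13). clock=1
Op 3: tick 4 -> clock=5.
Op 4: tick 4 -> clock=9.
Op 5: insert d.com -> 10.0.0.8 (expiry=9+7=16). clock=9
Op 6: tick 10 -> clock=19. purged={a.com,d.com}
Op 7: tick 2 -> clock=21.
Op 8: insert c.com -> 10.0.0.7 (expiry=21+2=23). clock=21
Op 9: tick 10 -> clock=31. purged={c.com}
Op 10: insert d.com -> 10.0.0.7 (expiry=31+5=36). clock=31
Op 11: insert c.com -> 10.0.0.7 (expiry=31+2=33). clock=31
Op 12: insert a.com -> 10.0.0.1 (expiry=31+7=38). clock=31
Op 13: tick 4 -> clock=35. purged={c.com}
Op 14: tick 2 -> clock=37. purged={d.com}
Op 15: insert a.com -> 10.0.0.6 (expiry=37+7=44). clock=37
Op 16: tick 1 -> clock=38.
Op 17: insert b.com -> 10.0.0.6 (expiry=38+1=39). clock=38
Op 18: tick 4 -> clock=42. purged={b.com}
Op 19: insert d.com -> 10.0.0.8 (expiry=42+17=59). clock=42
Op 20: tick 1 -> clock=43.
Op 21: insert b.com -> 10.0.0.5 (expiry=43+13=56). clock=43
Op 22: insert d.com -> 10.0.0.2 (expiry=43+8=51). clock=43
Op 23: tick 9 -> clock=52. purged={a.com,d.com}
Op 24: insert d.com -> 10.0.0.8 (expiry=52+15=67). clock=52
Op 25: tick 6 -> clock=58. purged={b.com}
Op 26: tick 3 -> clock=61.
Op 27: insert c.com -> 10.0.0.2 (expiry=61+10=71). clock=61
Op 28: insert d.com -> 10.0.0.5 (expiry=61+14=75). clock=61
Op 29: insert a.com -> 10.0.0.4 (expiry=61+11=72). clock=61
lookup d.com: present, ip=10.0.0.5 expiry=75 > clock=61

Answer: 10.0.0.5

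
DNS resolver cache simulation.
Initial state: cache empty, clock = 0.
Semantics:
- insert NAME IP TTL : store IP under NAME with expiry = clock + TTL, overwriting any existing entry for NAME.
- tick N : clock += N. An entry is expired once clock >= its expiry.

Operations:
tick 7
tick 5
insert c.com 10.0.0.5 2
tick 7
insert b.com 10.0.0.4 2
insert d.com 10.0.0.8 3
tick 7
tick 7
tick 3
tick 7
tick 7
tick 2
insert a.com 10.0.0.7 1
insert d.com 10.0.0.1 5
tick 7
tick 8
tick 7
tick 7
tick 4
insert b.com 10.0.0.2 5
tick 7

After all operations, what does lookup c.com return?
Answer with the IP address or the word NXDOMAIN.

Op 1: tick 7 -> clock=7.
Op 2: tick 5 -> clock=12.
Op 3: insert c.com -> 10.0.0.5 (expiry=12+2=14). clock=12
Op 4: tick 7 -> clock=19. purged={c.com}
Op 5: insert b.com -> 10.0.0.4 (expiry=19+2=21). clock=19
Op 6: insert d.com -> 10.0.0.8 (expiry=19+3=22). clock=19
Op 7: tick 7 -> clock=26. purged={b.com,d.com}
Op 8: tick 7 -> clock=33.
Op 9: tick 3 -> clock=36.
Op 10: tick 7 -> clock=43.
Op 11: tick 7 -> clock=50.
Op 12: tick 2 -> clock=52.
Op 13: insert a.com -> 10.0.0.7 (expiry=52+1=53). clock=52
Op 14: insert d.com -> 10.0.0.1 (expiry=52+5=57). clock=52
Op 15: tick 7 -> clock=59. purged={a.com,d.com}
Op 16: tick 8 -> clock=67.
Op 17: tick 7 -> clock=74.
Op 18: tick 7 -> clock=81.
Op 19: tick 4 -> clock=85.
Op 20: insert b.com -> 10.0.0.2 (expiry=85+5=90). clock=85
Op 21: tick 7 -> clock=92. purged={b.com}
lookup c.com: not in cache (expired or never inserted)

Answer: NXDOMAIN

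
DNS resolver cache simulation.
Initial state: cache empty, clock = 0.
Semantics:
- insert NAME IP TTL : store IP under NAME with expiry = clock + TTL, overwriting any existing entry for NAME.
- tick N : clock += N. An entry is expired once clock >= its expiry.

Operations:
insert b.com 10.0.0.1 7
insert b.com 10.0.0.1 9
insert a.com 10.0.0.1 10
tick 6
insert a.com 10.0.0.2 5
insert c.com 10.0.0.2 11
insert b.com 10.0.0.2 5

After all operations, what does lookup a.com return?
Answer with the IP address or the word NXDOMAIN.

Answer: 10.0.0.2

Derivation:
Op 1: insert b.com -> 10.0.0.1 (expiry=0+7=7). clock=0
Op 2: insert b.com -> 10.0.0.1 (expiry=0+9=9). clock=0
Op 3: insert a.com -> 10.0.0.1 (expiry=0+10=10). clock=0
Op 4: tick 6 -> clock=6.
Op 5: insert a.com -> 10.0.0.2 (expiry=6+5=11). clock=6
Op 6: insert c.com -> 10.0.0.2 (expiry=6+11=17). clock=6
Op 7: insert b.com -> 10.0.0.2 (expiry=6+5=11). clock=6
lookup a.com: present, ip=10.0.0.2 expiry=11 > clock=6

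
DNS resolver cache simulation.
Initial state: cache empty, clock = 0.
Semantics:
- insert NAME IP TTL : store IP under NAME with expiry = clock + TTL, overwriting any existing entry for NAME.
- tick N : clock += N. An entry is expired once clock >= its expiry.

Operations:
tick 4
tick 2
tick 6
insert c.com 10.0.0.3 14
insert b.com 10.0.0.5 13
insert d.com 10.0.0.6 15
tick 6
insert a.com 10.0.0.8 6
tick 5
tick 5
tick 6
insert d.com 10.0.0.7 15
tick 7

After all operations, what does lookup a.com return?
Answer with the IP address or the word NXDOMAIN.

Op 1: tick 4 -> clock=4.
Op 2: tick 2 -> clock=6.
Op 3: tick 6 -> clock=12.
Op 4: insert c.com -> 10.0.0.3 (expiry=12+14=26). clock=12
Op 5: insert b.com -> 10.0.0.5 (expiry=12+13=25). clock=12
Op 6: insert d.com -> 10.0.0.6 (expiry=12+15=27). clock=12
Op 7: tick 6 -> clock=18.
Op 8: insert a.com -> 10.0.0.8 (expiry=18+6=24). clock=18
Op 9: tick 5 -> clock=23.
Op 10: tick 5 -> clock=28. purged={a.com,b.com,c.com,d.com}
Op 11: tick 6 -> clock=34.
Op 12: insert d.com -> 10.0.0.7 (expiry=34+15=49). clock=34
Op 13: tick 7 -> clock=41.
lookup a.com: not in cache (expired or never inserted)

Answer: NXDOMAIN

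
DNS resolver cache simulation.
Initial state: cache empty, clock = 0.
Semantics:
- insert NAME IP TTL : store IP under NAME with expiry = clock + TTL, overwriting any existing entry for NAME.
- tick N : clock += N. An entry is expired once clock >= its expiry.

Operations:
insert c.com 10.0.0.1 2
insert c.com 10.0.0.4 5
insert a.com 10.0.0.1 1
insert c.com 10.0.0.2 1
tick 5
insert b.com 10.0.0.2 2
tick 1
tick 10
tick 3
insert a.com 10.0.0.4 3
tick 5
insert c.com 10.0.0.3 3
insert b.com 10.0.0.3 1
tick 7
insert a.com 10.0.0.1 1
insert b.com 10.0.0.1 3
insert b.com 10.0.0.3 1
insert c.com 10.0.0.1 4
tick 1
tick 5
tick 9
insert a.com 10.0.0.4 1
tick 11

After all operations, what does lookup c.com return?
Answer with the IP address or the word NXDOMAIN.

Answer: NXDOMAIN

Derivation:
Op 1: insert c.com -> 10.0.0.1 (expiry=0+2=2). clock=0
Op 2: insert c.com -> 10.0.0.4 (expiry=0+5=5). clock=0
Op 3: insert a.com -> 10.0.0.1 (expiry=0+1=1). clock=0
Op 4: insert c.com -> 10.0.0.2 (expiry=0+1=1). clock=0
Op 5: tick 5 -> clock=5. purged={a.com,c.com}
Op 6: insert b.com -> 10.0.0.2 (expiry=5+2=7). clock=5
Op 7: tick 1 -> clock=6.
Op 8: tick 10 -> clock=16. purged={b.com}
Op 9: tick 3 -> clock=19.
Op 10: insert a.com -> 10.0.0.4 (expiry=19+3=22). clock=19
Op 11: tick 5 -> clock=24. purged={a.com}
Op 12: insert c.com -> 10.0.0.3 (expiry=24+3=27). clock=24
Op 13: insert b.com -> 10.0.0.3 (expiry=24+1=25). clock=24
Op 14: tick 7 -> clock=31. purged={b.com,c.com}
Op 15: insert a.com -> 10.0.0.1 (expiry=31+1=32). clock=31
Op 16: insert b.com -> 10.0.0.1 (expiry=31+3=34). clock=31
Op 17: insert b.com -> 10.0.0.3 (expiry=31+1=32). clock=31
Op 18: insert c.com -> 10.0.0.1 (expiry=31+4=35). clock=31
Op 19: tick 1 -> clock=32. purged={a.com,b.com}
Op 20: tick 5 -> clock=37. purged={c.com}
Op 21: tick 9 -> clock=46.
Op 22: insert a.com -> 10.0.0.4 (expiry=46+1=47). clock=46
Op 23: tick 11 -> clock=57. purged={a.com}
lookup c.com: not in cache (expired or never inserted)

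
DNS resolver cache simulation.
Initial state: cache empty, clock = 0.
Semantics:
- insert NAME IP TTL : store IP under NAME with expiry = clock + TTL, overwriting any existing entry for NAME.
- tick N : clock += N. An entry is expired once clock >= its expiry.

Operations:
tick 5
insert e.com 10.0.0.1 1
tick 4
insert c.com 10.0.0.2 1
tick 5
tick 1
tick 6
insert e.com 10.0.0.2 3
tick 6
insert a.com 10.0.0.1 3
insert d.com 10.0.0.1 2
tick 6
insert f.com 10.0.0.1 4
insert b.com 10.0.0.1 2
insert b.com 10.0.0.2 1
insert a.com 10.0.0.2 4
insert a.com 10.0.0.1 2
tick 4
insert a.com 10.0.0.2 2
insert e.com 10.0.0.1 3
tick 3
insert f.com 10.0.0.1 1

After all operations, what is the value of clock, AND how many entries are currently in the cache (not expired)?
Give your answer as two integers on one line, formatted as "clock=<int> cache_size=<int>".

Op 1: tick 5 -> clock=5.
Op 2: insert e.com -> 10.0.0.1 (expiry=5+1=6). clock=5
Op 3: tick 4 -> clock=9. purged={e.com}
Op 4: insert c.com -> 10.0.0.2 (expiry=9+1=10). clock=9
Op 5: tick 5 -> clock=14. purged={c.com}
Op 6: tick 1 -> clock=15.
Op 7: tick 6 -> clock=21.
Op 8: insert e.com -> 10.0.0.2 (expiry=21+3=24). clock=21
Op 9: tick 6 -> clock=27. purged={e.com}
Op 10: insert a.com -> 10.0.0.1 (expiry=27+3=30). clock=27
Op 11: insert d.com -> 10.0.0.1 (expiry=27+2=29). clock=27
Op 12: tick 6 -> clock=33. purged={a.com,d.com}
Op 13: insert f.com -> 10.0.0.1 (expiry=33+4=37). clock=33
Op 14: insert b.com -> 10.0.0.1 (expiry=33+2=35). clock=33
Op 15: insert b.com -> 10.0.0.2 (expiry=33+1=34). clock=33
Op 16: insert a.com -> 10.0.0.2 (expiry=33+4=37). clock=33
Op 17: insert a.com -> 10.0.0.1 (expiry=33+2=35). clock=33
Op 18: tick 4 -> clock=37. purged={a.com,b.com,f.com}
Op 19: insert a.com -> 10.0.0.2 (expiry=37+2=39). clock=37
Op 20: insert e.com -> 10.0.0.1 (expiry=37+3=40). clock=37
Op 21: tick 3 -> clock=40. purged={a.com,e.com}
Op 22: insert f.com -> 10.0.0.1 (expiry=40+1=41). clock=40
Final clock = 40
Final cache (unexpired): {f.com} -> size=1

Answer: clock=40 cache_size=1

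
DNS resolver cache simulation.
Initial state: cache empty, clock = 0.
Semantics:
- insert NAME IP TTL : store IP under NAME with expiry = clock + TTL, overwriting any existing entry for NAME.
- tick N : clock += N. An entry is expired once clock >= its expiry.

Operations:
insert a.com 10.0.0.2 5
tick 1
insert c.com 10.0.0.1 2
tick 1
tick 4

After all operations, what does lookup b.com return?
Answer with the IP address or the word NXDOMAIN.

Op 1: insert a.com -> 10.0.0.2 (expiry=0+5=5). clock=0
Op 2: tick 1 -> clock=1.
Op 3: insert c.com -> 10.0.0.1 (expiry=1+2=3). clock=1
Op 4: tick 1 -> clock=2.
Op 5: tick 4 -> clock=6. purged={a.com,c.com}
lookup b.com: not in cache (expired or never inserted)

Answer: NXDOMAIN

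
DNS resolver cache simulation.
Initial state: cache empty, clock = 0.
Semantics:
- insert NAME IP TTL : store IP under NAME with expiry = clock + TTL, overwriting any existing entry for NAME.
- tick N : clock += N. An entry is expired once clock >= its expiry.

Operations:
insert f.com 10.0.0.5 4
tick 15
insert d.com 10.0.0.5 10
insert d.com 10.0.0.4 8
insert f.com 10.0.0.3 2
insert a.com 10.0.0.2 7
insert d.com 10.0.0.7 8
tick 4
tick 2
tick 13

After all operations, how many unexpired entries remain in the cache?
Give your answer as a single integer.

Answer: 0

Derivation:
Op 1: insert f.com -> 10.0.0.5 (expiry=0+4=4). clock=0
Op 2: tick 15 -> clock=15. purged={f.com}
Op 3: insert d.com -> 10.0.0.5 (expiry=15+10=25). clock=15
Op 4: insert d.com -> 10.0.0.4 (expiry=15+8=23). clock=15
Op 5: insert f.com -> 10.0.0.3 (expiry=15+2=17). clock=15
Op 6: insert a.com -> 10.0.0.2 (expiry=15+7=22). clock=15
Op 7: insert d.com -> 10.0.0.7 (expiry=15+8=23). clock=15
Op 8: tick 4 -> clock=19. purged={f.com}
Op 9: tick 2 -> clock=21.
Op 10: tick 13 -> clock=34. purged={a.com,d.com}
Final cache (unexpired): {} -> size=0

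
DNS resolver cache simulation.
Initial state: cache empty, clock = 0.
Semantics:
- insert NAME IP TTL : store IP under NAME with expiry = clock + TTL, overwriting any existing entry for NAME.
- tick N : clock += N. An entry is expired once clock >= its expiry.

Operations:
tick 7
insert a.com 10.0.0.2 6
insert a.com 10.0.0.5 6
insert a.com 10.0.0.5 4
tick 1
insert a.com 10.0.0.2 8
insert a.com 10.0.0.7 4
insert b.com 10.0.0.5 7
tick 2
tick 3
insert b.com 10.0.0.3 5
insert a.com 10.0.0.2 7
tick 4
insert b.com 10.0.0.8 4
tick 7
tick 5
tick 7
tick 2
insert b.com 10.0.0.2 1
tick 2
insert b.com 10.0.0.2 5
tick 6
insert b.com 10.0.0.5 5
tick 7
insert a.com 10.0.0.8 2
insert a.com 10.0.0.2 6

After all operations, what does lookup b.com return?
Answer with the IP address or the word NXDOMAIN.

Answer: NXDOMAIN

Derivation:
Op 1: tick 7 -> clock=7.
Op 2: insert a.com -> 10.0.0.2 (expiry=7+6=13). clock=7
Op 3: insert a.com -> 10.0.0.5 (expiry=7+6=13). clock=7
Op 4: insert a.com -> 10.0.0.5 (expiry=7+4=11). clock=7
Op 5: tick 1 -> clock=8.
Op 6: insert a.com -> 10.0.0.2 (expiry=8+8=16). clock=8
Op 7: insert a.com -> 10.0.0.7 (expiry=8+4=12). clock=8
Op 8: insert b.com -> 10.0.0.5 (expiry=8+7=15). clock=8
Op 9: tick 2 -> clock=10.
Op 10: tick 3 -> clock=13. purged={a.com}
Op 11: insert b.com -> 10.0.0.3 (expiry=13+5=18). clock=13
Op 12: insert a.com -> 10.0.0.2 (expiry=13+7=20). clock=13
Op 13: tick 4 -> clock=17.
Op 14: insert b.com -> 10.0.0.8 (expiry=17+4=21). clock=17
Op 15: tick 7 -> clock=24. purged={a.com,b.com}
Op 16: tick 5 -> clock=29.
Op 17: tick 7 -> clock=36.
Op 18: tick 2 -> clock=38.
Op 19: insert b.com -> 10.0.0.2 (expiry=38+1=39). clock=38
Op 20: tick 2 -> clock=40. purged={b.com}
Op 21: insert b.com -> 10.0.0.2 (expiry=40+5=45). clock=40
Op 22: tick 6 -> clock=46. purged={b.com}
Op 23: insert b.com -> 10.0.0.5 (expiry=46+5=51). clock=46
Op 24: tick 7 -> clock=53. purged={b.com}
Op 25: insert a.com -> 10.0.0.8 (expiry=53+2=55). clock=53
Op 26: insert a.com -> 10.0.0.2 (expiry=53+6=59). clock=53
lookup b.com: not in cache (expired or never inserted)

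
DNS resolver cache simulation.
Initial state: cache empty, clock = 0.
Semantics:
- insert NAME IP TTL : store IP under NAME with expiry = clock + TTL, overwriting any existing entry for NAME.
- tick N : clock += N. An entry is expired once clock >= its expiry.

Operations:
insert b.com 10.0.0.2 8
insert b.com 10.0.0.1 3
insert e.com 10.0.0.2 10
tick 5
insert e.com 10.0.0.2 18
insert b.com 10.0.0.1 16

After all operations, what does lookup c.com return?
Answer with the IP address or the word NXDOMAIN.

Answer: NXDOMAIN

Derivation:
Op 1: insert b.com -> 10.0.0.2 (expiry=0+8=8). clock=0
Op 2: insert b.com -> 10.0.0.1 (expiry=0+3=3). clock=0
Op 3: insert e.com -> 10.0.0.2 (expiry=0+10=10). clock=0
Op 4: tick 5 -> clock=5. purged={b.com}
Op 5: insert e.com -> 10.0.0.2 (expiry=5+18=23). clock=5
Op 6: insert b.com -> 10.0.0.1 (expiry=5+16=21). clock=5
lookup c.com: not in cache (expired or never inserted)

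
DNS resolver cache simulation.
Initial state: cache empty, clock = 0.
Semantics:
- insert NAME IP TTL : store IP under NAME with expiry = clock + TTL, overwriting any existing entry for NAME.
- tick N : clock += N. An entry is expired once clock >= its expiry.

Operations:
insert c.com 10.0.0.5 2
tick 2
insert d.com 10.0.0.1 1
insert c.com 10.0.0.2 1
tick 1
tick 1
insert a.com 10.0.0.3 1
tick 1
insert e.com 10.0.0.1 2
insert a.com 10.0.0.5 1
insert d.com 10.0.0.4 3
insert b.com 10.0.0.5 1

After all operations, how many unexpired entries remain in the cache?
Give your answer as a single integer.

Op 1: insert c.com -> 10.0.0.5 (expiry=0+2=2). clock=0
Op 2: tick 2 -> clock=2. purged={c.com}
Op 3: insert d.com -> 10.0.0.1 (expiry=2+1=3). clock=2
Op 4: insert c.com -> 10.0.0.2 (expiry=2+1=3). clock=2
Op 5: tick 1 -> clock=3. purged={c.com,d.com}
Op 6: tick 1 -> clock=4.
Op 7: insert a.com -> 10.0.0.3 (expiry=4+1=5). clock=4
Op 8: tick 1 -> clock=5. purged={a.com}
Op 9: insert e.com -> 10.0.0.1 (expiry=5+2=7). clock=5
Op 10: insert a.com -> 10.0.0.5 (expiry=5+1=6). clock=5
Op 11: insert d.com -> 10.0.0.4 (expiry=5+3=8). clock=5
Op 12: insert b.com -> 10.0.0.5 (expiry=5+1=6). clock=5
Final cache (unexpired): {a.com,b.com,d.com,e.com} -> size=4

Answer: 4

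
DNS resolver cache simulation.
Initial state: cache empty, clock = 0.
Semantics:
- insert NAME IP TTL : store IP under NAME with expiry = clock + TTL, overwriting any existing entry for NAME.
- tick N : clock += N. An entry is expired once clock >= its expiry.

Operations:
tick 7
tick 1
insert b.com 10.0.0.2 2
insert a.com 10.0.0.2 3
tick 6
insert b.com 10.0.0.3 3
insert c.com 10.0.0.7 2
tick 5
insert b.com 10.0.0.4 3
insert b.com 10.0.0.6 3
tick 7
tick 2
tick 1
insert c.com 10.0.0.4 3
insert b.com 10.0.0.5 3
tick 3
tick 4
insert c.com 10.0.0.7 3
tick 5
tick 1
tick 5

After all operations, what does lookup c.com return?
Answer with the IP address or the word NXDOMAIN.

Op 1: tick 7 -> clock=7.
Op 2: tick 1 -> clock=8.
Op 3: insert b.com -> 10.0.0.2 (expiry=8+2=10). clock=8
Op 4: insert a.com -> 10.0.0.2 (expiry=8+3=11). clock=8
Op 5: tick 6 -> clock=14. purged={a.com,b.com}
Op 6: insert b.com -> 10.0.0.3 (expiry=14+3=17). clock=14
Op 7: insert c.com -> 10.0.0.7 (expiry=14+2=16). clock=14
Op 8: tick 5 -> clock=19. purged={b.com,c.com}
Op 9: insert b.com -> 10.0.0.4 (expiry=19+3=22). clock=19
Op 10: insert b.com -> 10.0.0.6 (expiry=19+3=22). clock=19
Op 11: tick 7 -> clock=26. purged={b.com}
Op 12: tick 2 -> clock=28.
Op 13: tick 1 -> clock=29.
Op 14: insert c.com -> 10.0.0.4 (expiry=29+3=32). clock=29
Op 15: insert b.com -> 10.0.0.5 (expiry=29+3=32). clock=29
Op 16: tick 3 -> clock=32. purged={b.com,c.com}
Op 17: tick 4 -> clock=36.
Op 18: insert c.com -> 10.0.0.7 (expiry=36+3=39). clock=36
Op 19: tick 5 -> clock=41. purged={c.com}
Op 20: tick 1 -> clock=42.
Op 21: tick 5 -> clock=47.
lookup c.com: not in cache (expired or never inserted)

Answer: NXDOMAIN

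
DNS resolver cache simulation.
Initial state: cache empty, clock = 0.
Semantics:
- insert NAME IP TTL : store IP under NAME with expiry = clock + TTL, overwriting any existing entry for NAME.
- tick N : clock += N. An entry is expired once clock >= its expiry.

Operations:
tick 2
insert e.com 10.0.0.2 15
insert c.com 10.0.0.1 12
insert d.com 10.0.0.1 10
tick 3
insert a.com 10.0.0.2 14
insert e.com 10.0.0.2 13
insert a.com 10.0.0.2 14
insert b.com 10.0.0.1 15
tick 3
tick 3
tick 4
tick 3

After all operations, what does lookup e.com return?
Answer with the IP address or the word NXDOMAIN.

Answer: NXDOMAIN

Derivation:
Op 1: tick 2 -> clock=2.
Op 2: insert e.com -> 10.0.0.2 (expiry=2+15=17). clock=2
Op 3: insert c.com -> 10.0.0.1 (expiry=2+12=14). clock=2
Op 4: insert d.com -> 10.0.0.1 (expiry=2+10=12). clock=2
Op 5: tick 3 -> clock=5.
Op 6: insert a.com -> 10.0.0.2 (expiry=5+14=19). clock=5
Op 7: insert e.com -> 10.0.0.2 (expiry=5+13=18). clock=5
Op 8: insert a.com -> 10.0.0.2 (expiry=5+14=19). clock=5
Op 9: insert b.com -> 10.0.0.1 (expiry=5+15=20). clock=5
Op 10: tick 3 -> clock=8.
Op 11: tick 3 -> clock=11.
Op 12: tick 4 -> clock=15. purged={c.com,d.com}
Op 13: tick 3 -> clock=18. purged={e.com}
lookup e.com: not in cache (expired or never inserted)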